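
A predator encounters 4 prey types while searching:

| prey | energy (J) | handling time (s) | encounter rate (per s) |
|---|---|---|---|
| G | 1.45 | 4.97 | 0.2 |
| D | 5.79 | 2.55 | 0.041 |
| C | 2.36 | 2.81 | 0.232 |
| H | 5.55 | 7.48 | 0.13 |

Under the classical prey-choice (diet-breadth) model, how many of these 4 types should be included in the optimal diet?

3

Rank by E/h (J/s): D 2.27, C 0.84, H 0.742, G 0.292. Include each in turn until the next type's E/h falls below the running intake rate.
Rate on top 1: 0.2149. C: 0.84 > 0.2149 → include.
Rate on top 2: 0.4469. H: 0.742 > 0.4469 → include.
Rate on top 3: 0.552. G: 0.292 < 0.552 → exclude; stop.
Optimal diet: D, C, H — 3 of 4 types.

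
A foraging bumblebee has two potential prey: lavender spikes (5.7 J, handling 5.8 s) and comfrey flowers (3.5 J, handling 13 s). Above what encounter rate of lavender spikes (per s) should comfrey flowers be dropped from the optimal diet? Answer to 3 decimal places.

0.065 per s

The zero-one rule: include comfrey flowers iff E₂/h₂ > λE₁/(1+λh₁). Equality gives the switch point.
λE₁h₂ = E₂ + λE₂h₁ ⇒ λ = E₂/(E₁h₂ − E₂h₁) = 3.5/(74.1 − 20.3) = 0.06506 per s.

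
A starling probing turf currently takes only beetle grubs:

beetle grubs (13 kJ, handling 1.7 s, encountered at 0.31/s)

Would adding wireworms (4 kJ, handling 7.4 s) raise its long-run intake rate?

No

Current rate: (0.31×13)/(1 + 0.31×1.7) = 2.639 kJ/s.
Profitability of wireworms: 4/7.4 = 0.5405 kJ/s.
0.5405 < 2.639, so adding wireworms would lower the average — exclude it.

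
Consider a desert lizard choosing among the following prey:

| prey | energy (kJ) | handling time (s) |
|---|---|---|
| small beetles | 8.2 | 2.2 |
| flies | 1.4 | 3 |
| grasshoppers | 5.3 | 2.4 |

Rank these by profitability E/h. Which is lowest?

In descending order of E/h:
small beetles: 8.2/2.2 = 3.73 kJ/s
grasshoppers: 5.3/2.4 = 2.21 kJ/s
flies: 1.4/3 = 0.467 kJ/s

flies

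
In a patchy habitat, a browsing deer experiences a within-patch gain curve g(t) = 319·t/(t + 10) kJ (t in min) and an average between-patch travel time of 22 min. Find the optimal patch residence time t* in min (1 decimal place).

14.8 min

Maximise g(t)/(T+t): set derivative to zero → g'(t)(T+t) = g(t).
g'(t) = 319·10/(t + 10)². Setting 319·10/(t+10)² = 319t/[(t+10)(22+t)] gives 10(22+t) = t(t+10), so t² = 10×22 = 220.
t* = √220 = 14.83 min.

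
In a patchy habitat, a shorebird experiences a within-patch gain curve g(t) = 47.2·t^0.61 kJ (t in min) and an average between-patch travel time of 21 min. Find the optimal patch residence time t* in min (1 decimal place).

Optimal t* satisfies g'(t*) = g(t*)/(T + t*).
g'(t) = 0.61·47.2·t^-0.39. Setting 0.61·47.2·t^-0.39 = 47.2·t^0.61/(21+t) gives 0.61(21+t) = t, so 0.39·t = 0.61×21.
t* = 0.61×21/0.39 = 32.85 min.

32.8 min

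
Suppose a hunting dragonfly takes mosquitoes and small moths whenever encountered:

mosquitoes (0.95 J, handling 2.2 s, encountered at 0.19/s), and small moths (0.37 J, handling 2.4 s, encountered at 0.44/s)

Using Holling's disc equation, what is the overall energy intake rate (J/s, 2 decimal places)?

Energy encountered per unit search time: 0.19×0.95 + 0.44×0.37 = 0.3433 J/s.
Handling time per unit search time: 0.19×2.2 + 0.44×2.4 = 1.474.
Rate = 0.3433/(1 + 1.474) = 0.1388 J/s.

0.14 J/s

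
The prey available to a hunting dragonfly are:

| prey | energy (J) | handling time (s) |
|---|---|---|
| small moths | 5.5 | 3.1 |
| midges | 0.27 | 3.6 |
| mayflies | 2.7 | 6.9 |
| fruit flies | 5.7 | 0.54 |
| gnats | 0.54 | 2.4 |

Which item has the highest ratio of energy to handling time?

fruit flies

In descending order of E/h:
fruit flies: 5.7/0.54 = 10.6 J/s
small moths: 5.5/3.1 = 1.77 J/s
mayflies: 2.7/6.9 = 0.391 J/s
gnats: 0.54/2.4 = 0.225 J/s
midges: 0.27/3.6 = 0.075 J/s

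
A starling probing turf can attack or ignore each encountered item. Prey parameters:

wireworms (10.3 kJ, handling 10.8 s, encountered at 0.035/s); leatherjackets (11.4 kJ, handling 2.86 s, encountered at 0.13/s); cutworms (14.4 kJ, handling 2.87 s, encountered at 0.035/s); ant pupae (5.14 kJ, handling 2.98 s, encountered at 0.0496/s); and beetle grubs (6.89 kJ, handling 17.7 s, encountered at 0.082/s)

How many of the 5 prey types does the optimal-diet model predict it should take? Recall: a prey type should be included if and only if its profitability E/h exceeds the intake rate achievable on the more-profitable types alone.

Rank by E/h (kJ/s): cutworms 5.02, leatherjackets 3.99, ant pupae 1.72, wireworms 0.954, beetle grubs 0.389. Include each in turn until the next type's E/h falls below the running intake rate.
Rate on top 1: 0.458. leatherjackets: 3.99 > 0.458 → include.
Rate on top 2: 1.349. ant pupae: 1.72 > 1.349 → include.
Rate on top 3: 1.383. wireworms: 0.954 < 1.383 → exclude; stop.
Optimal diet: cutworms, leatherjackets, ant pupae — 3 of 5 types.

3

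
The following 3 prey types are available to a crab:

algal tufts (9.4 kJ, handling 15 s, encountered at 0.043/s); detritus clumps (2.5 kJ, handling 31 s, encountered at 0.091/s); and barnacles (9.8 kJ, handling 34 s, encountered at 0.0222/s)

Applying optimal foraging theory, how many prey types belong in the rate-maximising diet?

2

Rank by E/h (kJ/s): algal tufts 0.627, barnacles 0.288, detritus clumps 0.0806. Include each in turn until the next type's E/h falls below the running intake rate.
Rate on top 1: 0.2457. barnacles: 0.288 > 0.2457 → include.
Rate on top 2: 0.2591. detritus clumps: 0.0806 < 0.2591 → exclude; stop.
Optimal diet: algal tufts, barnacles — 2 of 3 types.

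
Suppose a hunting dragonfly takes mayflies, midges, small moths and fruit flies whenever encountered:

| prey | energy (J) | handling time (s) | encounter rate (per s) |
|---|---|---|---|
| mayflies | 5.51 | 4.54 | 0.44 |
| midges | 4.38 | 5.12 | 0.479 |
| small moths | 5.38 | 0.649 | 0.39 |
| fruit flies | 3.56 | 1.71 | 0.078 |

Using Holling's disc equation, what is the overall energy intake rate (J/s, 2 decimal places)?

Energy encountered per unit search time: 0.44×5.51 + 0.479×4.38 + 0.39×5.38 + 0.078×3.56 = 6.898 J/s.
Handling time per unit search time: 0.44×4.54 + 0.479×5.12 + 0.39×0.649 + 0.078×1.71 = 4.837.
Rate = 6.898/(1 + 4.837) = 1.182 J/s.

1.18 J/s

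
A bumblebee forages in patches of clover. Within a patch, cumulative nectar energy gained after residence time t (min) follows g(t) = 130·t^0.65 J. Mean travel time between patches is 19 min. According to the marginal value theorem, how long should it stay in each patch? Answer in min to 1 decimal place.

By the marginal value theorem, leave when the instantaneous gain rate g'(t) equals the habitat-wide average g(t)/(T + t).
g'(t) = 0.65·130·t^-0.35. Setting 0.65·130·t^-0.35 = 130·t^0.65/(19+t) gives 0.65(19+t) = t, so 0.35·t = 0.65×19.
t* = 0.65×19/0.35 = 35.29 min.

35.3 min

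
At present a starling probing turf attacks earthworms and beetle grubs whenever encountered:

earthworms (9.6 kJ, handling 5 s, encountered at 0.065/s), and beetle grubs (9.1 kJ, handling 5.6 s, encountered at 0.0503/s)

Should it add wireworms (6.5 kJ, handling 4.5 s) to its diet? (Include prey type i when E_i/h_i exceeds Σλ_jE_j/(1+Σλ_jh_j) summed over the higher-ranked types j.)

On earthworms and beetle grubs alone, R = ΣλE/(1+Σλh) = 1.082/1.607 = 0.6733 kJ/s.
wireworms: E/h = 6.5/4.5 = 1.444 kJ/s.
1.444 > 0.6733, so adding wireworms raises the average — include it.

Yes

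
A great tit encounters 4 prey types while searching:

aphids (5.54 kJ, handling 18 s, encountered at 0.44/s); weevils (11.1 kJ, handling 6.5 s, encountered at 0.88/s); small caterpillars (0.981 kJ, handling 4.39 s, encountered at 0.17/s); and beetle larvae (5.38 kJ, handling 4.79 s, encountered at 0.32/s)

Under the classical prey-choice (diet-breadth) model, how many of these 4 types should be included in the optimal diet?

1

E/h in descending order: weevils 1.71, beetle larvae 1.12, aphids 0.308, small caterpillars 0.223 kJ/s. The optimal diet is the largest prefix of this list for which every included type satisfies E_i/h_i > R on the types above it.
Rate on top 1: 1.454. beetle larvae: 1.12 < 1.454 → exclude; stop.
Optimal diet: weevils — 1 of 4 types.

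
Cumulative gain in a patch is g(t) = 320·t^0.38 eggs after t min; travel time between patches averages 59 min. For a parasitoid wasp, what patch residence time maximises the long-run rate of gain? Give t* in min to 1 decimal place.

Optimal t* satisfies g'(t*) = g(t*)/(T + t*).
g'(t) = 0.38·320·t^-0.62. Setting 0.38·320·t^-0.62 = 320·t^0.38/(59+t) gives 0.38(59+t) = t, so 0.62·t = 0.38×59.
t* = 0.38×59/0.62 = 36.16 min.

36.2 min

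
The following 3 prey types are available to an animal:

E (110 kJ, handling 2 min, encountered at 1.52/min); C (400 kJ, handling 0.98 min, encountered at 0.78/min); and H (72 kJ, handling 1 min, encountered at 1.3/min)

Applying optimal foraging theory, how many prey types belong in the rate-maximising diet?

Profitabilities (E/h, kJ/min): C 408, H 72, E 55. Add prey in this order while the next type's profitability exceeds the intake rate on those already taken.
Rate on top 1: 176.8. H: 72 < 176.8 → exclude; stop.
Optimal diet: C — 1 of 3 types.

1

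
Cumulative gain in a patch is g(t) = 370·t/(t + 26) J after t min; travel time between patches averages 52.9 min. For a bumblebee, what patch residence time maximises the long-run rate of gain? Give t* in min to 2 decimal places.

37.09 min

Optimal t* satisfies g'(t*) = g(t*)/(T + t*).
g'(t) = 370·26/(t + 26)². Setting 370·26/(t+26)² = 370t/[(t+26)(52.9+t)] gives 26(52.9+t) = t(t+26), so t² = 26×52.9 = 1375.
t* = √1375 = 37.09 min.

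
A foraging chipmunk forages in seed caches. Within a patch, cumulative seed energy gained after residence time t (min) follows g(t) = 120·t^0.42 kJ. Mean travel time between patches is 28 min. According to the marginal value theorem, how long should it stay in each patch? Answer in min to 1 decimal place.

Maximise g(t)/(T+t): set derivative to zero → g'(t)(T+t) = g(t).
g'(t) = 0.42·120·t^-0.58. Setting 0.42·120·t^-0.58 = 120·t^0.42/(28+t) gives 0.42(28+t) = t, so 0.58·t = 0.42×28.
t* = 0.42×28/0.58 = 20.28 min.

20.3 min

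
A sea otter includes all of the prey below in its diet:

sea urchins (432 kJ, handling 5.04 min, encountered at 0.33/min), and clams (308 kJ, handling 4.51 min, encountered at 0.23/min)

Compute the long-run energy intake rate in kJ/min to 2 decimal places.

R = (0.33×432 + 0.23×308) / (1 + 0.33×5.04 + 0.23×4.51) = 213.4/3.7 = 57.67 kJ/min.

57.67 kJ/min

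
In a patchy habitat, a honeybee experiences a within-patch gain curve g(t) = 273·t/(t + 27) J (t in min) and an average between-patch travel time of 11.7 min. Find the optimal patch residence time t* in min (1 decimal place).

17.8 min

By the marginal value theorem, leave when the instantaneous gain rate g'(t) equals the habitat-wide average g(t)/(T + t).
g'(t) = 273·27/(t + 27)². Setting 273·27/(t+27)² = 273t/[(t+27)(11.7+t)] gives 27(11.7+t) = t(t+27), so t² = 27×11.7 = 315.9.
t* = √315.9 = 17.77 min.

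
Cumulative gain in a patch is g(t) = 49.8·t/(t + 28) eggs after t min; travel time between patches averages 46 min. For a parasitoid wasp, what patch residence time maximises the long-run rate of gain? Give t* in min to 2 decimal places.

By the marginal value theorem, leave when the instantaneous gain rate g'(t) equals the habitat-wide average g(t)/(T + t).
g'(t) = 49.8·28/(t + 28)². Setting 49.8·28/(t+28)² = 49.8t/[(t+28)(46+t)] gives 28(46+t) = t(t+28), so t² = 28×46 = 1288.
t* = √1288 = 35.89 min.

35.89 min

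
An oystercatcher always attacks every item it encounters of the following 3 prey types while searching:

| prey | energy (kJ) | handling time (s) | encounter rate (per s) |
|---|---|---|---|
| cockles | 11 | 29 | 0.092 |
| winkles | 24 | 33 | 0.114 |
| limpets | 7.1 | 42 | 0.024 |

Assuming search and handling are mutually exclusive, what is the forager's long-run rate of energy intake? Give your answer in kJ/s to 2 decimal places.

0.46 kJ/s

Energy encountered per unit search time: 0.092×11 + 0.114×24 + 0.024×7.1 = 3.918 kJ/s.
Handling time per unit search time: 0.092×29 + 0.114×33 + 0.024×42 = 7.438.
Rate = 3.918/(1 + 7.438) = 0.4644 kJ/s.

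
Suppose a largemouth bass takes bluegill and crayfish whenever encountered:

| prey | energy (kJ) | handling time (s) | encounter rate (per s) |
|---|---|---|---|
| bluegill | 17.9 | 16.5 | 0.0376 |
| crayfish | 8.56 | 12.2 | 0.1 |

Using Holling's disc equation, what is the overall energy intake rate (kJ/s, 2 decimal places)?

Energy encountered per unit search time: 0.0376×17.9 + 0.1×8.56 = 1.529 kJ/s.
Handling time per unit search time: 0.0376×16.5 + 0.1×12.2 = 1.84.
Rate = 1.529/(1 + 1.84) = 0.5383 kJ/s.

0.54 kJ/s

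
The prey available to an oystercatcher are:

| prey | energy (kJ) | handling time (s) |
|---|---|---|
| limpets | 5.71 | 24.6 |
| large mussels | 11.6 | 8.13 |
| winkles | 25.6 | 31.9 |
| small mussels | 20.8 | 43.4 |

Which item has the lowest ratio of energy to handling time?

limpets

Profitability E/h (kJ/s): limpets = 5.71/24.6 = 0.232, large mussels = 11.6/8.13 = 1.43, winkles = 25.6/31.9 = 0.803, small mussels = 20.8/43.4 = 0.479.
Ranked: large mussels > winkles > small mussels > limpets.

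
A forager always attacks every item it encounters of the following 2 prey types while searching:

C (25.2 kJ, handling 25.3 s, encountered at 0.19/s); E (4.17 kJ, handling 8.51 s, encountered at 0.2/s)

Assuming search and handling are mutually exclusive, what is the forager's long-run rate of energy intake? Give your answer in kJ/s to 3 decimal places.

R = Σλ_iE_i / (1 + Σλ_ih_i)
Numerator: 0.19×25.2 + 0.2×4.17 = 5.622
Denominator: 1 + 0.19×25.3 + 0.2×8.51 = 7.509
R = 5.622/7.509 = 0.7487 kJ/s

0.749 kJ/s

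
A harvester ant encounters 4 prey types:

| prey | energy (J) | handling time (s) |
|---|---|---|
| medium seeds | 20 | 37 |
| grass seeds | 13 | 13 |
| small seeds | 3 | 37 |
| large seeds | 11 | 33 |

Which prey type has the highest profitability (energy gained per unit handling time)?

grass seeds

In descending order of E/h:
grass seeds: 13/13 = 1 J/s
medium seeds: 20/37 = 0.541 J/s
large seeds: 11/33 = 0.333 J/s
small seeds: 3/37 = 0.0811 J/s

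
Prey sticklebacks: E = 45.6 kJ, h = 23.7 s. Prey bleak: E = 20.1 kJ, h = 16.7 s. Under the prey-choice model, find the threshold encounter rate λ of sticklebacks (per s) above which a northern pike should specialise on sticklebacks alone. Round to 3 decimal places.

0.070 per s

The zero-one rule: include bleak iff E₂/h₂ > λE₁/(1+λh₁). Equality gives the switch point.
λE₁h₂ = E₂ + λE₂h₁ ⇒ λ = E₂/(E₁h₂ − E₂h₁) = 20.1/(761.5 − 476.4) = 0.07049 per s.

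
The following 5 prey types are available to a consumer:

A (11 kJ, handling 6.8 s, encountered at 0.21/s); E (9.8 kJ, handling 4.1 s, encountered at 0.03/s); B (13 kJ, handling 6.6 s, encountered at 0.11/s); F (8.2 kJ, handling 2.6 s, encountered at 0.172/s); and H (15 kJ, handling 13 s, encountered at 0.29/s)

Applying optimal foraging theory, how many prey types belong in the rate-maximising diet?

4

E/h in descending order: F 3.15, E 2.39, B 1.97, A 1.62, H 1.15 kJ/s. The optimal diet is the largest prefix of this list for which every included type satisfies E_i/h_i > R on the types above it.
Rate on top 1: 0.9746. E: 2.39 > 0.9746 → include.
Rate on top 2: 1.085. B: 1.97 > 1.085 → include.
Rate on top 3: 1.365. A: 1.62 > 1.365 → include.
Rate on top 4: 1.462. H: 1.15 < 1.462 → exclude; stop.
Optimal diet: F, E, B, A — 4 of 5 types.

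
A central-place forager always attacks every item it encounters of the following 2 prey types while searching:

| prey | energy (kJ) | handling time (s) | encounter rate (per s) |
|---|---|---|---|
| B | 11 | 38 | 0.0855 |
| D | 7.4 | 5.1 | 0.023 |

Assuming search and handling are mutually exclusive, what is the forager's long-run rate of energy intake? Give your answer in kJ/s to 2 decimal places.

0.25 kJ/s

R = Σλ_iE_i / (1 + Σλ_ih_i)
Numerator: 0.0855×11 + 0.023×7.4 = 1.111
Denominator: 1 + 0.0855×38 + 0.023×5.1 = 4.366
R = 1.111/4.366 = 0.2544 kJ/s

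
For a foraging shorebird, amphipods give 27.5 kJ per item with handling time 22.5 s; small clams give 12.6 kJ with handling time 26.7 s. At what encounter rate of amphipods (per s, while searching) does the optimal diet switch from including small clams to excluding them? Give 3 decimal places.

At the threshold, the rate on amphipods alone equals the profitability of small clams: λ·27.5/(1 + λ·22.5) = 12.6/26.7 = 0.4719.
Rearranging, λ(27.5 − 0.4719×22.5) = 0.4719, so λ = 0.4719/16.88 = 0.02795 per s.

0.028 per s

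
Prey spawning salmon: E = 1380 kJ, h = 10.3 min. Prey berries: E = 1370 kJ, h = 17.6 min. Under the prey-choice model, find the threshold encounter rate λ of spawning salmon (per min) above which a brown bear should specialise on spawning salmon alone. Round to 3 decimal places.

The zero-one rule: include berries iff E₂/h₂ > λE₁/(1+λh₁). Equality gives the switch point.
λE₁h₂ = E₂ + λE₂h₁ ⇒ λ = E₂/(E₁h₂ − E₂h₁) = 1370/(2.429e+04 − 1.411e+04) = 0.1346 per min.

0.135 per min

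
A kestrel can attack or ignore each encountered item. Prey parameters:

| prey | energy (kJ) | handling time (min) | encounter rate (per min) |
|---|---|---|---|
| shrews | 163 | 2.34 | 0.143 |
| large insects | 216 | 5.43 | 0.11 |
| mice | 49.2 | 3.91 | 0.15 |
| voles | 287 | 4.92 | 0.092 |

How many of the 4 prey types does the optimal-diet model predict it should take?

Rank by E/h (kJ/min): shrews 69.7, voles 58.3, large insects 39.8, mice 12.6. Include each in turn until the next type's E/h falls below the running intake rate.
Rate on top 1: 17.46. voles: 58.3 > 17.46 → include.
Rate on top 2: 27.82. large insects: 39.8 > 27.82 → include.
Rate on top 3: 30.81. mice: 12.6 < 30.81 → exclude; stop.
Optimal diet: shrews, voles, large insects — 3 of 4 types.

3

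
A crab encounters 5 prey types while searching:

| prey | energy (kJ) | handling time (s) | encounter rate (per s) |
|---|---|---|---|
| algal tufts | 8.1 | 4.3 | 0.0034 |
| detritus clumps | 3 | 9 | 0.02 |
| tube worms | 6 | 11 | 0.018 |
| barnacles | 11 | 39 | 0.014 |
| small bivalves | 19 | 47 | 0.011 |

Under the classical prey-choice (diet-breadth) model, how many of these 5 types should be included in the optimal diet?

E/h in descending order: algal tufts 1.88, tube worms 0.545, small bivalves 0.404, detritus clumps 0.333, barnacles 0.282 kJ/s. The optimal diet is the largest prefix of this list for which every included type satisfies E_i/h_i > R on the types above it.
Rate on top 1: 0.02714. tube worms: 0.545 > 0.02714 → include.
Rate on top 2: 0.1118. small bivalves: 0.404 > 0.1118 → include.
Rate on top 3: 0.1992. detritus clumps: 0.333 > 0.1992 → include.
Rate on top 4: 0.2118. barnacles: 0.282 > 0.2118 → include.
Optimal diet: algal tufts, tube worms, small bivalves, detritus clumps, barnacles — 5 of 5 types.

5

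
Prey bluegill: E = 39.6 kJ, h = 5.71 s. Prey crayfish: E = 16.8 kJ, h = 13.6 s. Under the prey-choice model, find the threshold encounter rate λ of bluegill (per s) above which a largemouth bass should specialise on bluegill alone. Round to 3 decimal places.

At the threshold, the rate on bluegill alone equals the profitability of crayfish: λ·39.6/(1 + λ·5.71) = 16.8/13.6 = 1.235.
Rearranging, λ(39.6 − 1.235×5.71) = 1.235, so λ = 1.235/32.55 = 0.03795 per s.

0.038 per s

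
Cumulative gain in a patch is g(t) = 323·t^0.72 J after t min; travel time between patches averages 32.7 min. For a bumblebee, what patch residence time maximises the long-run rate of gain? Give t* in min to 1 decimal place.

84.1 min

Maximise g(t)/(T+t): set derivative to zero → g'(t)(T+t) = g(t).
g'(t) = 0.72·323·t^-0.28. Setting 0.72·323·t^-0.28 = 323·t^0.72/(32.7+t) gives 0.72(32.7+t) = t, so 0.28·t = 0.72×32.7.
t* = 0.72×32.7/0.28 = 84.09 min.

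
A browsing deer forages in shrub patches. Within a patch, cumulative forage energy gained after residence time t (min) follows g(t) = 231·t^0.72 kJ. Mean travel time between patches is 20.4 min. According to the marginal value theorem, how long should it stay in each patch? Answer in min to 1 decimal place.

Optimal t* satisfies g'(t*) = g(t*)/(T + t*).
g'(t) = 0.72·231·t^-0.28. Setting 0.72·231·t^-0.28 = 231·t^0.72/(20.4+t) gives 0.72(20.4+t) = t, so 0.28·t = 0.72×20.4.
t* = 0.72×20.4/0.28 = 52.46 min.

52.5 min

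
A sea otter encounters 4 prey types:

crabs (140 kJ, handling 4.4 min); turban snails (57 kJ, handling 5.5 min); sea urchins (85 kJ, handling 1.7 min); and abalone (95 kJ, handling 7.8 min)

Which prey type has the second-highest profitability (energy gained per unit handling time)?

Profitability E/h (kJ/min): crabs = 140/4.4 = 31.8, turban snails = 57/5.5 = 10.4, sea urchins = 85/1.7 = 50, abalone = 95/7.8 = 12.2.
Ranked: sea urchins > crabs > abalone > turban snails.

crabs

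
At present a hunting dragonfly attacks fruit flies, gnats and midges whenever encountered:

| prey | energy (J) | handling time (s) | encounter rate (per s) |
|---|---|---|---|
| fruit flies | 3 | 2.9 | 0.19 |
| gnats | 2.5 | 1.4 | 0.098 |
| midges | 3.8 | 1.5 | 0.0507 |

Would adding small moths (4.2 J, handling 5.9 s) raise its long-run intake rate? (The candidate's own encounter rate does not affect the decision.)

Yes

Current rate: (0.19×3 + 0.098×2.5 + 0.0507×3.8)/(1 + 0.19×2.9 + 0.098×1.4 + 0.0507×1.5) = 0.5712 J/s.
small moths: E/h = 4.2/5.9 = 0.7119 J/s.
Since 0.7119 > R, including small moths increases the long-run rate.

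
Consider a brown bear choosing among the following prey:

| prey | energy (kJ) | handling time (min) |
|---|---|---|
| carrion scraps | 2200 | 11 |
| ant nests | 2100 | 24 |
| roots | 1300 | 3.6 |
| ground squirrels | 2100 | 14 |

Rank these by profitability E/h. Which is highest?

roots

In descending order of E/h:
roots: 1300/3.6 = 361 kJ/min
carrion scraps: 2200/11 = 200 kJ/min
ground squirrels: 2100/14 = 150 kJ/min
ant nests: 2100/24 = 87.5 kJ/min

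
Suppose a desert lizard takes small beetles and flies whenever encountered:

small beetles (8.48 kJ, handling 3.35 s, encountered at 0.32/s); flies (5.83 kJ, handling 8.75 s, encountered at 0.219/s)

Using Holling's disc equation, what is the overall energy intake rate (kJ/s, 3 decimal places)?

1.001 kJ/s

Energy encountered per unit search time: 0.32×8.48 + 0.219×5.83 = 3.99 kJ/s.
Handling time per unit search time: 0.32×3.35 + 0.219×8.75 = 2.988.
Rate = 3.99/(1 + 2.988) = 1.001 kJ/s.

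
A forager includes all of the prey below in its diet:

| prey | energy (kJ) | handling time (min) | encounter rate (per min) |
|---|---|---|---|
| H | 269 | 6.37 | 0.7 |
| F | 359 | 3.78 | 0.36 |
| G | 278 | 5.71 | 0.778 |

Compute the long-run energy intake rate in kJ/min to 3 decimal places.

R = (0.7×269 + 0.36×359 + 0.778×278) / (1 + 0.7×6.37 + 0.36×3.78 + 0.778×5.71) = 533.8/11.26 = 47.4 kJ/min.

47.400 kJ/min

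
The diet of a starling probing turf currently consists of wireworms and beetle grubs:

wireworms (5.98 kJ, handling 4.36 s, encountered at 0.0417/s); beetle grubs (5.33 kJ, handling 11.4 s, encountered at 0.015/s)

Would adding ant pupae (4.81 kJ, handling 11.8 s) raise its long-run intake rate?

Yes

On wireworms and beetle grubs alone, R = ΣλE/(1+Σλh) = 0.3293/1.353 = 0.2434 kJ/s.
Profitability of ant pupae: 4.81/11.8 = 0.4076 kJ/s.
Since 0.4076 > R, including ant pupae increases the long-run rate.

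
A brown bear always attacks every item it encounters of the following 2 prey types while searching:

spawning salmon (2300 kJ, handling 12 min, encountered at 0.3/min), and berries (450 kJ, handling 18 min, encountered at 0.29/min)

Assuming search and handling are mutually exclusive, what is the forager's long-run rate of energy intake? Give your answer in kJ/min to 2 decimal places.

83.55 kJ/min

Energy encountered per unit search time: 0.3×2300 + 0.29×450 = 820.5 kJ/min.
Handling time per unit search time: 0.3×12 + 0.29×18 = 8.82.
Rate = 820.5/(1 + 8.82) = 83.55 kJ/min.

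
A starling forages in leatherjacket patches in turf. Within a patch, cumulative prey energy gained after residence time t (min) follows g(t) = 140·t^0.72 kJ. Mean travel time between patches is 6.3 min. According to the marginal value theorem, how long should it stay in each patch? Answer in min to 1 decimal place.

16.2 min

Optimal t* satisfies g'(t*) = g(t*)/(T + t*).
g'(t) = 0.72·140·t^-0.28. Setting 0.72·140·t^-0.28 = 140·t^0.72/(6.3+t) gives 0.72(6.3+t) = t, so 0.28·t = 0.72×6.3.
t* = 0.72×6.3/0.28 = 16.2 min.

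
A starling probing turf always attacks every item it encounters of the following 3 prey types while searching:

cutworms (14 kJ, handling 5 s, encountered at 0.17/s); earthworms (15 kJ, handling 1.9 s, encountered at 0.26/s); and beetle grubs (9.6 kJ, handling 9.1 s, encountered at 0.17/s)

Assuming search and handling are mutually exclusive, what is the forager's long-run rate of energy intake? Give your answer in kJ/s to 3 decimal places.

2.033 kJ/s

Energy encountered per unit search time: 0.17×14 + 0.26×15 + 0.17×9.6 = 7.912 kJ/s.
Handling time per unit search time: 0.17×5 + 0.26×1.9 + 0.17×9.1 = 2.891.
Rate = 7.912/(1 + 2.891) = 2.033 kJ/s.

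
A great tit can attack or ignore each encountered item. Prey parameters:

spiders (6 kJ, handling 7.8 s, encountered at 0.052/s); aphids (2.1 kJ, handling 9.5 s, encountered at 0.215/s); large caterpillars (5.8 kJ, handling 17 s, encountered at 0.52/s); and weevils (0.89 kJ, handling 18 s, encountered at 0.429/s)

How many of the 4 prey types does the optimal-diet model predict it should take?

2

Profitabilities (E/h, kJ/s): spiders 0.769, large caterpillars 0.341, aphids 0.221, weevils 0.0494. Add prey in this order while the next type's profitability exceeds the intake rate on those already taken.
Rate on top 1: 0.222. large caterpillars: 0.341 > 0.222 → include.
Rate on top 2: 0.3248. aphids: 0.221 < 0.3248 → exclude; stop.
Optimal diet: spiders, large caterpillars — 2 of 4 types.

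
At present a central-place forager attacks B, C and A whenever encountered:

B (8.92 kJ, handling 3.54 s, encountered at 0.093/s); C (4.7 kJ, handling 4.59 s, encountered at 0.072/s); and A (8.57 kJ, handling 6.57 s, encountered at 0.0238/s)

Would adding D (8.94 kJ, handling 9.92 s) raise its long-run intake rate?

Yes

Intake rate on the current diet: R = (0.093×8.92 + 0.072×4.7 + 0.0238×8.57) / (1 + 0.093×3.54 + 0.072×4.59 + 0.0238×6.57) = 1.372/1.816 = 0.7554 kJ/s.
Profitability of D: 8.94/9.92 = 0.9012 kJ/s.
0.9012 > 0.7554, so adding D raises the average — include it.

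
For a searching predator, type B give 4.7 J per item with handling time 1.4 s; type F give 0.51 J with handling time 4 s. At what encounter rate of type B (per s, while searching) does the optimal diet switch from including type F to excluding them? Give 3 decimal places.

At the threshold, the rate on type B alone equals the profitability of type F: λ·4.7/(1 + λ·1.4) = 0.51/4 = 0.1275.
Rearranging, λ(4.7 − 0.1275×1.4) = 0.1275, so λ = 0.1275/4.522 = 0.0282 per s.

0.028 per s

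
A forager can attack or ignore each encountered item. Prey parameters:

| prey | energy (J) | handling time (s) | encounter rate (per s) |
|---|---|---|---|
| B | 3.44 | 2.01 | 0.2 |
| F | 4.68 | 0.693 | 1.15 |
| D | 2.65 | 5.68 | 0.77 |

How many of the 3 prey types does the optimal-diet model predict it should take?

1

Rank by E/h (J/s): F 6.75, B 1.71, D 0.467. Include each in turn until the next type's E/h falls below the running intake rate.
Rate on top 1: 2.995. B: 1.71 < 2.995 → exclude; stop.
Optimal diet: F — 1 of 3 types.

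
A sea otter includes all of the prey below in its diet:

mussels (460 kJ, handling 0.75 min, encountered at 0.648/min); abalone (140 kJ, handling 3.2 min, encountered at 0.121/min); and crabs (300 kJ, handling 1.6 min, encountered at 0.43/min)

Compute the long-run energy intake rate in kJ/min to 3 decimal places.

Energy encountered per unit search time: 0.648×460 + 0.121×140 + 0.43×300 = 444 kJ/min.
Handling time per unit search time: 0.648×0.75 + 0.121×3.2 + 0.43×1.6 = 1.561.
Rate = 444/(1 + 1.561) = 173.4 kJ/min.

173.364 kJ/min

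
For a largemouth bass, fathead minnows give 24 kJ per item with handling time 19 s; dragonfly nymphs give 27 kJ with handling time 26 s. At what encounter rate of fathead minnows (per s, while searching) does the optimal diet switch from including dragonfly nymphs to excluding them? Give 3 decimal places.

0.243 per s

The zero-one rule: include dragonfly nymphs iff E₂/h₂ > λE₁/(1+λh₁). Equality gives the switch point.
λE₁h₂ = E₂ + λE₂h₁ ⇒ λ = E₂/(E₁h₂ − E₂h₁) = 27/(624 − 513) = 0.2432 per s.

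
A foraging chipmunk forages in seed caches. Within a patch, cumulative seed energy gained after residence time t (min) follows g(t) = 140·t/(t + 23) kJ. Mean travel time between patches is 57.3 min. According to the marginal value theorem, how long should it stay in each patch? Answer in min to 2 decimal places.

36.30 min

Maximise g(t)/(T+t): set derivative to zero → g'(t)(T+t) = g(t).
g'(t) = 140·23/(t + 23)². Setting 140·23/(t+23)² = 140t/[(t+23)(57.3+t)] gives 23(57.3+t) = t(t+23), so t² = 23×57.3 = 1318.
t* = √1318 = 36.3 min.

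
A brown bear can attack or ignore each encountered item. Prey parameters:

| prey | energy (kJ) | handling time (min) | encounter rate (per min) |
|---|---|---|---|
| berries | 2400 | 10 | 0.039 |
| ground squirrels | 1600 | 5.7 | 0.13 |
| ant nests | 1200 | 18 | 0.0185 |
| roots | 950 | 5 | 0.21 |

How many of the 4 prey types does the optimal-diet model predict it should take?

3

Profitabilities (E/h, kJ/min): ground squirrels 281, berries 240, roots 190, ant nests 66.7. Add prey in this order while the next type's profitability exceeds the intake rate on those already taken.
Rate on top 1: 119.5. berries: 240 > 119.5 → include.
Rate on top 2: 141.5. roots: 190 > 141.5 → include.
Rate on top 3: 157.5. ant nests: 66.7 < 157.5 → exclude; stop.
Optimal diet: ground squirrels, berries, roots — 3 of 4 types.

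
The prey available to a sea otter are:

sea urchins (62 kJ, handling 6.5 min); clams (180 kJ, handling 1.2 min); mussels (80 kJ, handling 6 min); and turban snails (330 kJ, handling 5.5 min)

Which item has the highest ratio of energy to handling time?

Profitability E/h (kJ/min): sea urchins = 62/6.5 = 9.54, clams = 180/1.2 = 150, mussels = 80/6 = 13.3, turban snails = 330/5.5 = 60.
Ranked: clams > turban snails > mussels > sea urchins.

clams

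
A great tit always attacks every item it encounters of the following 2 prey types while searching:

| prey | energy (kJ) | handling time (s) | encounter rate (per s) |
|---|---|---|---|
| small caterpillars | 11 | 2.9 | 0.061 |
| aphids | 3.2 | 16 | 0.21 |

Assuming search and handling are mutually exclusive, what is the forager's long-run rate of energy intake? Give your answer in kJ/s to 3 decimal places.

R = (0.061×11 + 0.21×3.2) / (1 + 0.061×2.9 + 0.21×16) = 1.343/4.537 = 0.296 kJ/s.

0.296 kJ/s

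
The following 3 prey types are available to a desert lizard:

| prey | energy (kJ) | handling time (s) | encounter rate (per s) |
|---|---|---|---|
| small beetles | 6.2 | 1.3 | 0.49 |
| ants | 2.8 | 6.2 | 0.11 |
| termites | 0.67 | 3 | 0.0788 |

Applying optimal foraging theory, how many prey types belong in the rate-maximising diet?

1

Rank by E/h (kJ/s): small beetles 4.77, ants 0.452, termites 0.223. Include each in turn until the next type's E/h falls below the running intake rate.
Rate on top 1: 1.856. ants: 0.452 < 1.856 → exclude; stop.
Optimal diet: small beetles — 1 of 3 types.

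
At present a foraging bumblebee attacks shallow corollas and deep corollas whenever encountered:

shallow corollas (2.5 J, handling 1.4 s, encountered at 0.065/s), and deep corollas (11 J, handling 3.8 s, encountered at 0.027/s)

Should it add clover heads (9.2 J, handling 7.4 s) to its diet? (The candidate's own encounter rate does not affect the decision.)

Current rate: (0.065×2.5 + 0.027×11)/(1 + 0.065×1.4 + 0.027×3.8) = 0.385 J/s.
clover heads: E/h = 9.2/7.4 = 1.243 J/s.
1.243 > 0.385, so adding clover heads raises the average — include it.

Yes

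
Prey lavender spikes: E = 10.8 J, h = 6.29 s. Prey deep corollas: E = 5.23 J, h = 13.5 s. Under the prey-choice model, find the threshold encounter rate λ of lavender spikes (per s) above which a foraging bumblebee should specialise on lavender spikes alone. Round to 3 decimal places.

The zero-one rule: include deep corollas iff E₂/h₂ > λE₁/(1+λh₁). Equality gives the switch point.
λE₁h₂ = E₂ + λE₂h₁ ⇒ λ = E₂/(E₁h₂ − E₂h₁) = 5.23/(145.8 − 32.9) = 0.04632 per s.

0.046 per s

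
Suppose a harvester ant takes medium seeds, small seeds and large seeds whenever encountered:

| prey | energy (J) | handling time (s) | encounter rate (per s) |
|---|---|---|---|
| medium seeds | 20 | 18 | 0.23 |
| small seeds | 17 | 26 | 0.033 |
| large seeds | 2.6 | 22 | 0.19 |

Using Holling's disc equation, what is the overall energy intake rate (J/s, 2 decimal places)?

0.56 J/s

Energy encountered per unit search time: 0.23×20 + 0.033×17 + 0.19×2.6 = 5.655 J/s.
Handling time per unit search time: 0.23×18 + 0.033×26 + 0.19×22 = 9.178.
Rate = 5.655/(1 + 9.178) = 0.5556 J/s.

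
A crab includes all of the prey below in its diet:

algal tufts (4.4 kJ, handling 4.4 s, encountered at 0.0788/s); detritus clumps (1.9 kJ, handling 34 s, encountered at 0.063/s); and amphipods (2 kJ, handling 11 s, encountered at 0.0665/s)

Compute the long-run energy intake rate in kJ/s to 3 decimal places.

Energy encountered per unit search time: 0.0788×4.4 + 0.063×1.9 + 0.0665×2 = 0.5994 kJ/s.
Handling time per unit search time: 0.0788×4.4 + 0.063×34 + 0.0665×11 = 3.22.
Rate = 0.5994/(1 + 3.22) = 0.142 kJ/s.

0.142 kJ/s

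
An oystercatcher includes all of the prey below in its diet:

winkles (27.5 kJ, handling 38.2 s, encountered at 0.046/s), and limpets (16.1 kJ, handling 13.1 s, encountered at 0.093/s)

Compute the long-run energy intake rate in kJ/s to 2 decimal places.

0.69 kJ/s

R = Σλ_iE_i / (1 + Σλ_ih_i)
Numerator: 0.046×27.5 + 0.093×16.1 = 2.762
Denominator: 1 + 0.046×38.2 + 0.093×13.1 = 3.976
R = 2.762/3.976 = 0.6948 kJ/s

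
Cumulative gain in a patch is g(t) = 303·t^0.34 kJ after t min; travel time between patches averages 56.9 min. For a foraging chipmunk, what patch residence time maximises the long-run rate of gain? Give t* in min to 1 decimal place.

By the marginal value theorem, leave when the instantaneous gain rate g'(t) equals the habitat-wide average g(t)/(T + t).
g'(t) = 0.34·303·t^-0.66. Setting 0.34·303·t^-0.66 = 303·t^0.34/(56.9+t) gives 0.34(56.9+t) = t, so 0.66·t = 0.34×56.9.
t* = 0.34×56.9/0.66 = 29.31 min.

29.3 min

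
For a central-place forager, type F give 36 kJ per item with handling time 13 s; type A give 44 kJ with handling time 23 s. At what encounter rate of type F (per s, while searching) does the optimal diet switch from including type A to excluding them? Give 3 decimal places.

0.172 per s

At the threshold, the rate on type F alone equals the profitability of type A: λ·36/(1 + λ·13) = 44/23 = 1.913.
Rearranging, λ(36 − 1.913×13) = 1.913, so λ = 1.913/11.13 = 0.1719 per s.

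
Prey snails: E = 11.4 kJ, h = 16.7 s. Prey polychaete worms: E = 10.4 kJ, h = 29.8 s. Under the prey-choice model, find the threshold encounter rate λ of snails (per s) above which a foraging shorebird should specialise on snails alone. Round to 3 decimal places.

0.063 per s

At the threshold, the rate on snails alone equals the profitability of polychaete worms: λ·11.4/(1 + λ·16.7) = 10.4/29.8 = 0.349.
Rearranging, λ(11.4 − 0.349×16.7) = 0.349, so λ = 0.349/5.572 = 0.06264 per s.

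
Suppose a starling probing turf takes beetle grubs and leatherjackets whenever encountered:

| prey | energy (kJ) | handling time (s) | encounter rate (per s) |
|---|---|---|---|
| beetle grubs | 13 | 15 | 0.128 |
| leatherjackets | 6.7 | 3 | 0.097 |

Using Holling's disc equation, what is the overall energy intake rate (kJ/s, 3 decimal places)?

Energy encountered per unit search time: 0.128×13 + 0.097×6.7 = 2.314 kJ/s.
Handling time per unit search time: 0.128×15 + 0.097×3 = 2.211.
Rate = 2.314/(1 + 2.211) = 0.7206 kJ/s.

0.721 kJ/s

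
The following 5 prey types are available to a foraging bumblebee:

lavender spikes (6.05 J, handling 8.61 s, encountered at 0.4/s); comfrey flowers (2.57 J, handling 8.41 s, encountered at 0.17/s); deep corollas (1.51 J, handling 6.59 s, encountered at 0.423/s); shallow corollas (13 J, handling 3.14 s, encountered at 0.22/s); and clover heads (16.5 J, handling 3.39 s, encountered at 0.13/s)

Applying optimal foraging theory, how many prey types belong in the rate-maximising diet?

2

Rank by E/h (J/s): clover heads 4.87, shallow corollas 4.14, lavender spikes 0.703, comfrey flowers 0.306, deep corollas 0.229. Include each in turn until the next type's E/h falls below the running intake rate.
Rate on top 1: 1.489. shallow corollas: 4.14 > 1.489 → include.
Rate on top 2: 2.348. lavender spikes: 0.703 < 2.348 → exclude; stop.
Optimal diet: clover heads, shallow corollas — 2 of 5 types.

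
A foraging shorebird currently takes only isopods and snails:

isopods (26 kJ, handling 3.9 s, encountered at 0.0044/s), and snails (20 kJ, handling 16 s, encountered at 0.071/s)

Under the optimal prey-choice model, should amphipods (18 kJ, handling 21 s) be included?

Yes

Current rate: (0.0044×26 + 0.071×20)/(1 + 0.0044×3.9 + 0.071×16) = 0.7126 kJ/s.
Profitability of amphipods: 18/21 = 0.8571 kJ/s.
Since 0.8571 > R, including amphipods increases the long-run rate.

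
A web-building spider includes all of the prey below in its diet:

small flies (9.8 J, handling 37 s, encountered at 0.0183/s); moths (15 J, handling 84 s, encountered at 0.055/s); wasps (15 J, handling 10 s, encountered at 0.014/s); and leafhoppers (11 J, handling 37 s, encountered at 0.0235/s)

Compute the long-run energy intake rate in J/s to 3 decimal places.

0.202 J/s

R = (0.0183×9.8 + 0.055×15 + 0.014×15 + 0.0235×11) / (1 + 0.0183×37 + 0.055×84 + 0.014×10 + 0.0235×37) = 1.473/7.307 = 0.2016 J/s.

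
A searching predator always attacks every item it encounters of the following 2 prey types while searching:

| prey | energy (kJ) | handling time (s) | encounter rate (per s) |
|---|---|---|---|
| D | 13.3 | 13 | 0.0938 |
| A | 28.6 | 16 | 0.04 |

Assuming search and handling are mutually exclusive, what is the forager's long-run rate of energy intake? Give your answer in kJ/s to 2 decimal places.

0.84 kJ/s

R = (0.0938×13.3 + 0.04×28.6) / (1 + 0.0938×13 + 0.04×16) = 2.392/2.859 = 0.8364 kJ/s.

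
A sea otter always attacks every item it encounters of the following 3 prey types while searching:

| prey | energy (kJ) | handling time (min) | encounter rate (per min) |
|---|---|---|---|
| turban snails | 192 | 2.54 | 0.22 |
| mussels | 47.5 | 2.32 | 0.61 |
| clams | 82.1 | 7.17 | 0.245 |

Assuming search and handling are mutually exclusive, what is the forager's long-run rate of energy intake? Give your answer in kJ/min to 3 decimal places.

19.306 kJ/min

Energy encountered per unit search time: 0.22×192 + 0.61×47.5 + 0.245×82.1 = 91.33 kJ/min.
Handling time per unit search time: 0.22×2.54 + 0.61×2.32 + 0.245×7.17 = 3.731.
Rate = 91.33/(1 + 3.731) = 19.31 kJ/min.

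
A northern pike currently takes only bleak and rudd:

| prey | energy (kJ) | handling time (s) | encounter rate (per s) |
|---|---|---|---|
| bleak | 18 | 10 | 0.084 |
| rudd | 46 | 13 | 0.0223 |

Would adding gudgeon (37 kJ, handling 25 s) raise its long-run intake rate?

Yes

Intake rate on the current diet: R = (0.084×18 + 0.0223×46) / (1 + 0.084×10 + 0.0223×13) = 2.538/2.13 = 1.192 kJ/s.
Profitability of gudgeon: 37/25 = 1.48 kJ/s.
Since 1.48 > R, including gudgeon increases the long-run rate.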